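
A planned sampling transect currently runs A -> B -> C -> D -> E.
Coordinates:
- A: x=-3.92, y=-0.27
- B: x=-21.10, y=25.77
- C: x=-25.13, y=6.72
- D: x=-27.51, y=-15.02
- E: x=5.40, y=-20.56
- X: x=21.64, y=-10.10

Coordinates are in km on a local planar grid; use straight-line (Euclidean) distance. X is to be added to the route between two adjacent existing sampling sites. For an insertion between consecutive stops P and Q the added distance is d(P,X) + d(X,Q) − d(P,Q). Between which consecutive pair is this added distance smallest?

Added distance for inserting X between each consecutive pair:
A–B: 52.0 km
B–C: 86.0 km
C–D: 77.2 km
D–E: 35.3 km
Smallest added distance is 35.3 km, inserting between D and E.

between D and E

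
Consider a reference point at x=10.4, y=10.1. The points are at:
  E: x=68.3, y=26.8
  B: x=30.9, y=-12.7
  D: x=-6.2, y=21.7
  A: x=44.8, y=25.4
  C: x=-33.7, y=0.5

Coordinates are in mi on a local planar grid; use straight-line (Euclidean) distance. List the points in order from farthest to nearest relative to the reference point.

Distances from the reference point:
E x=68.3, y=26.8: 60.3 mi
C x=-33.7, y=0.5: 45.1 mi
A x=44.8, y=25.4: 37.6 mi
B x=30.9, y=-12.7: 30.7 mi
D x=-6.2, y=21.7: 20.3 mi

E, C, A, B, D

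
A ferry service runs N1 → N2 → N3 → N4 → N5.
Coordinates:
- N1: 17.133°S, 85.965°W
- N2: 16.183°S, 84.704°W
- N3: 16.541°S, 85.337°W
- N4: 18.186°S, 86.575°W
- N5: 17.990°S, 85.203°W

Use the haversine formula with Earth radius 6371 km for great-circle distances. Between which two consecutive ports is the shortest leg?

N2–N3

Leg distances:
N1→N2: 170.9 km
N2→N3: 78.4 km
N3→N4: 225.2 km
N4→N5: 146.6 km
The shortest leg is N2–N3 at 78.4 km.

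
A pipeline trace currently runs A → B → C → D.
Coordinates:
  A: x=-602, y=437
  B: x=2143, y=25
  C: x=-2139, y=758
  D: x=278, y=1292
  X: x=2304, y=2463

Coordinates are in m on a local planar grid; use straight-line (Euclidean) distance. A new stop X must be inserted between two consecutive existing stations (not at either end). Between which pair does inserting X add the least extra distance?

between B and C

Added distance for inserting X between each consecutive pair:
A–B: 3210.1 m
B–C: 2857.9 m
C–D: 4623.7 m
Smallest added distance is 2857.9 m, inserting between B and C.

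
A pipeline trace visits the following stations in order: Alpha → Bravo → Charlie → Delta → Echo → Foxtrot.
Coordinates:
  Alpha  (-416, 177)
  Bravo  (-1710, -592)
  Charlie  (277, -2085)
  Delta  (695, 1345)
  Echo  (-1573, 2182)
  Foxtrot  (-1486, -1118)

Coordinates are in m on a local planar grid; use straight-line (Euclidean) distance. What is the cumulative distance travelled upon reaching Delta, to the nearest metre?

Leg distances:
Alpha→Bravo: 1505.3 m  (cumulative 1505.3 m)
Bravo→Charlie: 2485.4 m  (cumulative 3990.7 m)
Charlie→Delta: 3455.4 m  (cumulative 7446.0 m)
Cumulative distance at Delta ≈ 7446 m.

7446 m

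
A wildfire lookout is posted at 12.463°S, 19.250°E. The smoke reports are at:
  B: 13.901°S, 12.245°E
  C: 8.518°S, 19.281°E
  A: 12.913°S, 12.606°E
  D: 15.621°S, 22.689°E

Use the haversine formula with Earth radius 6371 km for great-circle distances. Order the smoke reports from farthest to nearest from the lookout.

Computing each great-circle distance from 12.463°S, 19.250°E:
B 13.901°S, 12.245°E: 775.0 km
A 12.913°S, 12.606°E: 722.5 km
D 15.621°S, 22.689°E: 510.8 km
C 8.518°S, 19.281°E: 438.7 km

B, A, D, C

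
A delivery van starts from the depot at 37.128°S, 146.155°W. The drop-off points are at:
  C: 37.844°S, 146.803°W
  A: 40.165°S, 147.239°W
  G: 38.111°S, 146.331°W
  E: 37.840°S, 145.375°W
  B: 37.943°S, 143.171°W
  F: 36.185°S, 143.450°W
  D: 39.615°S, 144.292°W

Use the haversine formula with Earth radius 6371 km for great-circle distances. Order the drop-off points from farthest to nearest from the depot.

A, D, B, F, G, E, C

Distance from the depot at 37.128°S, 146.155°W to each:
A 40.165°S, 147.239°W: 350.6 km
D 39.615°S, 144.292°W: 320.7 km
B 37.943°S, 143.171°W: 278.3 km
F 36.185°S, 143.450°W: 263.1 km
G 38.111°S, 146.331°W: 110.4 km
E 37.840°S, 145.375°W: 104.9 km
C 37.844°S, 146.803°W: 98.0 km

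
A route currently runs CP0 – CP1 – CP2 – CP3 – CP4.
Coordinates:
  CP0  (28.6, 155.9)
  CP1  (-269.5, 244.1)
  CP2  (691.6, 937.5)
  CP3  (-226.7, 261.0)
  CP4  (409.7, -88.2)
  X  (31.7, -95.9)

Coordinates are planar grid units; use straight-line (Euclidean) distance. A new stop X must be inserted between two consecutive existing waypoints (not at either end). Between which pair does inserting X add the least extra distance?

between CP3 and CP4

Added distance for inserting X between each consecutive pair:
CP0–CP1: 395.2
CP1–CP2: 495.2
CP2–CP3: 526.2
CP3–CP4: 92.8
Smallest added distance is 92.8, inserting between CP3 and CP4.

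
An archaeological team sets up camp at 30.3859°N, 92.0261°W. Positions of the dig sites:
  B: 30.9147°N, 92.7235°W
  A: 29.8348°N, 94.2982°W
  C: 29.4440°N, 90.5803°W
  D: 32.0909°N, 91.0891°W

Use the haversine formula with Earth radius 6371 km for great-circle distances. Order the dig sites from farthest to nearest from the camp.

Distance from the camp at 30.3859°N, 92.0261°W to each:
A 29.8348°N, 94.2982°W: 227.0 km
D 32.0909°N, 91.0891°W: 209.5 km
C 29.4440°N, 90.5803°W: 174.3 km
B 30.9147°N, 92.7235°W: 88.9 km

A, D, C, B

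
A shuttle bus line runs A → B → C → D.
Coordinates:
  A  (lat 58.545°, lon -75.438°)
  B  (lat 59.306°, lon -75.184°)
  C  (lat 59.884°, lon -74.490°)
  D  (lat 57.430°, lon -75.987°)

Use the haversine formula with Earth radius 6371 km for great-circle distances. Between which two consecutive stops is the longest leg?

Leg distances:
A→B: 85.9 km
B→C: 75.2 km
C→D: 286.3 km
The longest leg is C–D at 286.3 km.

C–D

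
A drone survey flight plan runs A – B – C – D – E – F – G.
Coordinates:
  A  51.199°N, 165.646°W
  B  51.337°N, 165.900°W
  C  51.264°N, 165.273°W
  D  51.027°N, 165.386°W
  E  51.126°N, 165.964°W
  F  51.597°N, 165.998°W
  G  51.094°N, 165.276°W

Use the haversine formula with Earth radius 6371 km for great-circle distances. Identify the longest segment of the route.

Leg distances:
A→B: 23.4 km
B→C: 44.3 km
C→D: 27.5 km
D→E: 41.9 km
E→F: 52.4 km
F→G: 75.1 km
The longest leg is F–G at 75.1 km.

F–G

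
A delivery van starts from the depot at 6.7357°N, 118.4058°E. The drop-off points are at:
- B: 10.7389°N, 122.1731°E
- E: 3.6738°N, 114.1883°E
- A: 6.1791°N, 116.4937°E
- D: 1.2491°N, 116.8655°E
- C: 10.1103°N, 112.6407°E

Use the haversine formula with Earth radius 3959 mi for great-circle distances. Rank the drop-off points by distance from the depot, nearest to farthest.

Computing each great-circle distance from 6.7357°N, 118.4058°E:
A 6.1791°N, 116.4937°E: 136.8 mi
E 3.6738°N, 114.1883°E: 359.1 mi
B 10.7389°N, 122.1731°E: 377.7 mi
D 1.2491°N, 116.8655°E: 393.7 mi
C 10.1103°N, 112.6407°E: 457.8 mi

A, E, B, D, C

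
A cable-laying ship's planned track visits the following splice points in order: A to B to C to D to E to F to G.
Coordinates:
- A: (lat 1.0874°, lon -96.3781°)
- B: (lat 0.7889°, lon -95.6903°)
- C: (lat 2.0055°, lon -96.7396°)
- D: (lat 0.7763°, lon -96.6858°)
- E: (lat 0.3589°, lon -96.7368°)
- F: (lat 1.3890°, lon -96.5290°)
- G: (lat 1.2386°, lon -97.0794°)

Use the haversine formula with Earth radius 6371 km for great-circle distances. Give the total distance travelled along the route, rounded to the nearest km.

626 km

Leg distances:
A→B: 83.4 km  (cumulative 83.4 km)
B→C: 178.6 km  (cumulative 262.0 km)
C→D: 136.8 km  (cumulative 398.8 km)
D→E: 46.8 km  (cumulative 445.6 km)
E→F: 116.8 km  (cumulative 562.4 km)
F→G: 63.4 km  (cumulative 625.8 km)
Total route length ≈ 626 km.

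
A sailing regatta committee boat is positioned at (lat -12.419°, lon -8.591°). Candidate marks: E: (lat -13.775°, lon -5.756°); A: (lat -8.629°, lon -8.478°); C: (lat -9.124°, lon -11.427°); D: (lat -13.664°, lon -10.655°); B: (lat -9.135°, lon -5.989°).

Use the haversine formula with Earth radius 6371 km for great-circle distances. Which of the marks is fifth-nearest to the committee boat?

Distance to each, sorted:
D: 263.0 km
E: 342.1 km
A: 421.6 km
B: 462.7 km
C: 479.8 km
The fifth-nearest is C at 479.8 km.

C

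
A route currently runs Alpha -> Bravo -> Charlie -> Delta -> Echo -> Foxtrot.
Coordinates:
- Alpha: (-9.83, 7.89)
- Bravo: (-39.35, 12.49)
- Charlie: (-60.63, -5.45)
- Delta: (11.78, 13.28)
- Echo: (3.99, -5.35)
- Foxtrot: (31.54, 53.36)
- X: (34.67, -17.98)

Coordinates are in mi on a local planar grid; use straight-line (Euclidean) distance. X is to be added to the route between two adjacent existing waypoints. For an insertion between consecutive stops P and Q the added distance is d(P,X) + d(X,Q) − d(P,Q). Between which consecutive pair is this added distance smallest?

between Echo and Foxtrot

Added distance for inserting X between each consecutive pair:
Alpha–Bravo: 101.6 mi
Bravo–Charlie: 148.3 mi
Charlie–Delta: 60.1 mi
Delta–Echo: 51.7 mi
Echo–Foxtrot: 39.7 mi
Smallest added distance is 39.7 mi, inserting between Echo and Foxtrot.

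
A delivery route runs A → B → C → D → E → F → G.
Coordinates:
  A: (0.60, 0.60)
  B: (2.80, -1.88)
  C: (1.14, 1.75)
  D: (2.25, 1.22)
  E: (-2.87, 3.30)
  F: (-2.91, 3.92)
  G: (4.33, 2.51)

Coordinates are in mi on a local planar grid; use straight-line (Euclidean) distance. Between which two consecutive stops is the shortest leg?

Leg distances:
A→B: 3.3 mi
B→C: 4.0 mi
C→D: 1.2 mi
D→E: 5.5 mi
E→F: 0.6 mi
F→G: 7.4 mi
The shortest leg is E–F at 0.6 mi.

E–F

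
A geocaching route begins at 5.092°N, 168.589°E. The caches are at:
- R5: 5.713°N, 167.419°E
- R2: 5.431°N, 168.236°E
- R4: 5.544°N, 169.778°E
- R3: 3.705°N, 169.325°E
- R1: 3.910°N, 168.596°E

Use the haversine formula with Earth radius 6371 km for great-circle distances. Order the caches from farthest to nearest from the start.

Distances from the start:
R3 3.705°N, 169.325°E: 174.5 km
R5 5.713°N, 167.419°E: 146.8 km
R4 5.544°N, 169.778°E: 140.9 km
R1 3.910°N, 168.596°E: 131.4 km
R2 5.431°N, 168.236°E: 54.3 km

R3, R5, R4, R1, R2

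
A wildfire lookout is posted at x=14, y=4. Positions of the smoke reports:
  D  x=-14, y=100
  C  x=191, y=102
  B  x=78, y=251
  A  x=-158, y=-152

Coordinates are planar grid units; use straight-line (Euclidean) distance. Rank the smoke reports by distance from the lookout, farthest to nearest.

B, A, C, D

Distances from the lookout:
B x=78, y=251: 255.2
A x=-158, y=-152: 232.2
C x=191, y=102: 202.3
D x=-14, y=100: 100.0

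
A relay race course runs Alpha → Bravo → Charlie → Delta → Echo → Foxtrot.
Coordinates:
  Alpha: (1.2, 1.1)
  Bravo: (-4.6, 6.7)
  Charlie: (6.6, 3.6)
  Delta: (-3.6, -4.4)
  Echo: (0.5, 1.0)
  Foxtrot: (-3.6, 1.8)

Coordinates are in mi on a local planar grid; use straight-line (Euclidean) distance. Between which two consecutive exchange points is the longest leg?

Charlie–Delta

Leg distances:
Alpha→Bravo: 8.1 mi
Bravo→Charlie: 11.6 mi
Charlie→Delta: 13.0 mi
Delta→Echo: 6.8 mi
Echo→Foxtrot: 4.2 mi
The longest leg is Charlie–Delta at 13.0 mi.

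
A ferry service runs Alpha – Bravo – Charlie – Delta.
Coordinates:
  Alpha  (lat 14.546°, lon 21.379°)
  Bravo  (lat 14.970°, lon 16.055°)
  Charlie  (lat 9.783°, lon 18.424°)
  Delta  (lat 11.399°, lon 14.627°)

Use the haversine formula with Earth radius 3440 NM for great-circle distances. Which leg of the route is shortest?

Charlie–Delta

Leg distances:
Alpha→Bravo: 310.1 NM
Bravo→Charlie: 341.0 NM
Charlie→Delta: 244.2 NM
The shortest leg is Charlie–Delta at 244.2 NM.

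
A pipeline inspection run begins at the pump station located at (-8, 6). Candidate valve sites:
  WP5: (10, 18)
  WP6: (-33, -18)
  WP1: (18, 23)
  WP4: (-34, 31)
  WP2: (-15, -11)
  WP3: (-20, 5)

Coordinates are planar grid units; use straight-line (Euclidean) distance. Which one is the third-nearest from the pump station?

WP5

Distances from the pump station ((-8, 6)):
WP3: 12.0
WP2: 18.4
WP5: 21.6
WP1: 31.1
WP6: 34.7
WP4: 36.1
The third-nearest is WP5 at 21.6.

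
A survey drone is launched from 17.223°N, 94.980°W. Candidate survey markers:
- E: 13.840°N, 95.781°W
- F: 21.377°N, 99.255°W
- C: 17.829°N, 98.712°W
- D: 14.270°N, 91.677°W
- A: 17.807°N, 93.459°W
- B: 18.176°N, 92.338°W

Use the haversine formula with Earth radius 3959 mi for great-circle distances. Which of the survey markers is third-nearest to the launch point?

Distances from the launch point (17.223°N, 94.980°W):
A: 108.0 mi
B: 186.0 mi
E: 239.8 mi
C: 249.4 mi
D: 299.8 mi
F: 400.1 mi
The third-nearest is E at 239.8 mi.

E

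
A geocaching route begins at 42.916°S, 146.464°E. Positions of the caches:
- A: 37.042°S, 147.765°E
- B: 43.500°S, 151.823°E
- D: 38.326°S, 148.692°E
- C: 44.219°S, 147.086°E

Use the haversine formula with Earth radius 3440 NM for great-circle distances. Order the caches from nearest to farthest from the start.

Computing each great-circle distance from 42.916°S, 146.464°E:
C 44.219°S, 147.086°E: 82.8 NM
B 43.500°S, 151.823°E: 237.1 NM
D 38.326°S, 148.692°E: 293.7 NM
A 37.042°S, 147.765°E: 357.7 NM

C, B, D, A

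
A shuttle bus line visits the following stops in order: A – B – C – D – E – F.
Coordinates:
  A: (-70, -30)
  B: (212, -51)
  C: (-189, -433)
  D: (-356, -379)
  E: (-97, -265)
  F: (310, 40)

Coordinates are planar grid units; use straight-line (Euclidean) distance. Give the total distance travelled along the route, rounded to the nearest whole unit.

Leg distances:
A→B: 282.8  (cumulative 282.8)
B→C: 553.8  (cumulative 836.6)
C→D: 175.5  (cumulative 1012.1)
D→E: 283.0  (cumulative 1295.1)
E→F: 508.6  (cumulative 1803.7)
Total route length ≈ 1804.

1804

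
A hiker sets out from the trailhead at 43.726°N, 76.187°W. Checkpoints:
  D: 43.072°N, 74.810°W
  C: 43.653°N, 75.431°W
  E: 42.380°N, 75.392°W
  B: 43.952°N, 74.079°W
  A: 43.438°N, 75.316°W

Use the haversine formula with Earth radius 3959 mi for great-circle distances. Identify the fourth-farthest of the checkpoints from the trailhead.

Distances from the trailhead (43.726°N, 76.187°W):
B: 106.2 mi
E: 101.3 mi
D: 82.6 mi
A: 47.9 mi
C: 38.1 mi
The fourth-farthest is A at 47.9 mi.

A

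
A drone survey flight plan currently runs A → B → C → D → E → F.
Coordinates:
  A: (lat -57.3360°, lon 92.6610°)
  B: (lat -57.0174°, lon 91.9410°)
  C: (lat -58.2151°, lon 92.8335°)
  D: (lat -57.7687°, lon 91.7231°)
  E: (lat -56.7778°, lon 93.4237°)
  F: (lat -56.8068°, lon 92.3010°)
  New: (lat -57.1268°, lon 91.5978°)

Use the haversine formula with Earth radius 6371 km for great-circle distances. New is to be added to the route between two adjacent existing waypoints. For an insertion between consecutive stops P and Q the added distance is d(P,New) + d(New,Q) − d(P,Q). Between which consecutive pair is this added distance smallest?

Added distance for inserting New between each consecutive pair:
A–B: 36.1 km
B–C: 22.2 km
C–D: 131.2 km
D–E: 38.8 km
E–F: 104.4 km
Smallest added distance is 22.2 km, inserting between B and C.

between B and C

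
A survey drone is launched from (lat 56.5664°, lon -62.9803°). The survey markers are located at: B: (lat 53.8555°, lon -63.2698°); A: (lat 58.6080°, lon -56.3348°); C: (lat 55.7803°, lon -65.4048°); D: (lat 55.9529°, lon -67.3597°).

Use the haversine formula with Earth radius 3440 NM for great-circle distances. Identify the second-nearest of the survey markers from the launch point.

D

Distances from the launch point ((lat 56.5664°, lon -62.9803°)):
C: 93.8 NM
D: 150.6 NM
B: 163.1 NM
A: 246.3 NM
The second-nearest is D at 150.6 NM.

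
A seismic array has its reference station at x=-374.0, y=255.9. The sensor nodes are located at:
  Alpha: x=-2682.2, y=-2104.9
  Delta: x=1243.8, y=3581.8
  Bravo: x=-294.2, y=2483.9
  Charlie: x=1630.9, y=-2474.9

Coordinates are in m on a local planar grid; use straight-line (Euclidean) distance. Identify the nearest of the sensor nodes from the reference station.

Bravo

Distances from the reference station (x=-374.0, y=255.9):
Bravo: 2229.4 m
Alpha: 3301.7 m
Charlie: 3387.8 m
Delta: 3698.5 m
The nearest is Bravo at 2229.4 m.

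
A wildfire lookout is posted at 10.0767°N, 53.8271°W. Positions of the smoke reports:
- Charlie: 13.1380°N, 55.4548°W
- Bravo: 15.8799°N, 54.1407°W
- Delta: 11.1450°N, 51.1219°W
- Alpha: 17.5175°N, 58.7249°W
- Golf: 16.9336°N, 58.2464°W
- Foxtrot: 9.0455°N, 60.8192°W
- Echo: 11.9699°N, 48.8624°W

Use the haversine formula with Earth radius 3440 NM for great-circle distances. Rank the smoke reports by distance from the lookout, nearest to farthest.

Distances from the lookout:
Delta 11.1450°N, 51.1219°W: 172.0 NM
Charlie 13.1380°N, 55.4548°W: 207.2 NM
Echo 11.9699°N, 48.8624°W: 313.9 NM
Bravo 15.8799°N, 54.1407°W: 348.9 NM
Foxtrot 9.0455°N, 60.8192°W: 418.6 NM
Golf 16.9336°N, 58.2464°W: 485.7 NM
Alpha 17.5175°N, 58.7249°W: 530.1 NM

Delta, Charlie, Echo, Bravo, Foxtrot, Golf, Alpha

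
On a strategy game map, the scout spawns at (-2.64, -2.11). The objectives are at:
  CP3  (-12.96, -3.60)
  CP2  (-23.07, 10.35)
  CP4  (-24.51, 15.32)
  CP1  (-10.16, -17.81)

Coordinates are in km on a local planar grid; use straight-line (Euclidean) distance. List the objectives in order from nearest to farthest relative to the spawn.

Distance from the spawn at (-2.64, -2.11) to each:
CP3 (-12.96, -3.60): 10.4 km
CP1 (-10.16, -17.81): 17.4 km
CP2 (-23.07, 10.35): 23.9 km
CP4 (-24.51, 15.32): 28.0 km

CP3, CP1, CP2, CP4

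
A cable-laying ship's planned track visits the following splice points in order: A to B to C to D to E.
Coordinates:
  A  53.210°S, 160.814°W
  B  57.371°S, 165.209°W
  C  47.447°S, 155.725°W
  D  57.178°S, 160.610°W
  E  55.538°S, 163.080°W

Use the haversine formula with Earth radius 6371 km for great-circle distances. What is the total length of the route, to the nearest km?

3183 km

Leg distances:
A→B: 539.7 km  (cumulative 539.7 km)
B→C: 1274.6 km  (cumulative 1814.3 km)
C→D: 1131.1 km  (cumulative 2945.4 km)
D→E: 237.5 km  (cumulative 3182.9 km)
Total route length ≈ 3183 km.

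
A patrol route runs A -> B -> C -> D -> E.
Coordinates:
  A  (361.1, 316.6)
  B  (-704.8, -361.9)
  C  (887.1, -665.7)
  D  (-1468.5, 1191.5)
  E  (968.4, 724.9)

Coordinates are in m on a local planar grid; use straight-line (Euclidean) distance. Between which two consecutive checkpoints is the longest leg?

Leg distances:
A→B: 1263.5 m
B→C: 1620.6 m
C→D: 2999.7 m
D→E: 2481.2 m
The longest leg is C–D at 2999.7 m.

C–D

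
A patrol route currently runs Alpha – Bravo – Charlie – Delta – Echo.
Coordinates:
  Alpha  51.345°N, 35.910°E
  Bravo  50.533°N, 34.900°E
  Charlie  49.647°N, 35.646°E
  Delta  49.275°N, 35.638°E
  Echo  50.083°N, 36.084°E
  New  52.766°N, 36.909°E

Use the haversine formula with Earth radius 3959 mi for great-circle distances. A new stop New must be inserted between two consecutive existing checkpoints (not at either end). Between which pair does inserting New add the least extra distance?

between Alpha and Bravo

Added distance for inserting New between each consecutive pair:
Alpha–Bravo: 212.4 mi
Bravo–Charlie: 329.4 mi
Charlie–Delta: 444.1 mi
Delta–Echo: 376.9 mi
Smallest added distance is 212.4 mi, inserting between Alpha and Bravo.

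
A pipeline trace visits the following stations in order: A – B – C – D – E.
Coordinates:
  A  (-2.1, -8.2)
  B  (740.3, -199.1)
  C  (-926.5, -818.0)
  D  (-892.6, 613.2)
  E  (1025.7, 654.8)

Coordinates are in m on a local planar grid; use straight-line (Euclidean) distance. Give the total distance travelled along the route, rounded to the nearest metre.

Leg distances:
A→B: 766.6 m  (cumulative 766.6 m)
B→C: 1778.0 m  (cumulative 2544.5 m)
C→D: 1431.6 m  (cumulative 3976.1 m)
D→E: 1918.8 m  (cumulative 5894.9 m)
Total route length ≈ 5895 m.

5895 m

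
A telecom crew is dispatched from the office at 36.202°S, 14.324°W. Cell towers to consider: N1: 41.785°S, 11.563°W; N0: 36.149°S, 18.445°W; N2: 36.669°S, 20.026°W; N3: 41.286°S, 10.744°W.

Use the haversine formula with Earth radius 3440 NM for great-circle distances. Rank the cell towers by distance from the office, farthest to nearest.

N1, N3, N2, N0

Distances from the office:
N1 41.785°S, 11.563°W: 359.1 NM
N3 41.286°S, 10.744°W: 348.2 NM
N2 36.669°S, 20.026°W: 276.8 NM
N0 36.149°S, 18.445°W: 199.7 NM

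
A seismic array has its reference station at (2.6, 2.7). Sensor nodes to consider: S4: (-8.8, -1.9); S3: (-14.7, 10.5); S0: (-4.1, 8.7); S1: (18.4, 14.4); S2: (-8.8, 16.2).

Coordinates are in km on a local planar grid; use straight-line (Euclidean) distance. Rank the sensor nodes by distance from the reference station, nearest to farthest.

Distance from the reference station at (2.6, 2.7) to each:
S0 (-4.1, 8.7): 9.0 km
S4 (-8.8, -1.9): 12.3 km
S2 (-8.8, 16.2): 17.7 km
S3 (-14.7, 10.5): 19.0 km
S1 (18.4, 14.4): 19.7 km

S0, S4, S2, S3, S1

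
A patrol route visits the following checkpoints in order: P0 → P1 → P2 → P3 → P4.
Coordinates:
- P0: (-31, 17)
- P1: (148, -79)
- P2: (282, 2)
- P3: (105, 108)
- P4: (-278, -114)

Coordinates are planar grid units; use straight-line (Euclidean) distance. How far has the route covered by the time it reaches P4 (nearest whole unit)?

Leg distances:
P0→P1: 203.1  (cumulative 203.1)
P1→P2: 156.6  (cumulative 359.7)
P2→P3: 206.3  (cumulative 566.0)
P3→P4: 442.7  (cumulative 1008.7)
Cumulative distance at P4 ≈ 1009.

1009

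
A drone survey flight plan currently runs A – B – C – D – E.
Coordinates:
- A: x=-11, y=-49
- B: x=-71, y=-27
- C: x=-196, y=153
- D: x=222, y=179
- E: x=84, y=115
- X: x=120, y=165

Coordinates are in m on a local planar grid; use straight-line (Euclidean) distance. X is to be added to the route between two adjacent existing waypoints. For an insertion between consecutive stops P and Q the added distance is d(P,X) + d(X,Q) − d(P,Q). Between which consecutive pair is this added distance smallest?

between C and D

Added distance for inserting X between each consecutive pair:
A–B: 457.8 m
B–C: 367.9 m
C–D: 0.4 m
D–E: 12.4 m
Smallest added distance is 0.4 m, inserting between C and D.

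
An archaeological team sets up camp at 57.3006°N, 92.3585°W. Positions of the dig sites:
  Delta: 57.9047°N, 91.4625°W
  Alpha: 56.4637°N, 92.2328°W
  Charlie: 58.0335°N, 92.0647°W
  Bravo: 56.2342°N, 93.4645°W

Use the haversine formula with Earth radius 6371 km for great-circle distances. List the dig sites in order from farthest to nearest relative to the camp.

Bravo, Alpha, Delta, Charlie

Distances from the camp:
Bravo 56.2342°N, 93.4645°W: 136.4 km
Alpha 56.4637°N, 92.2328°W: 93.4 km
Delta 57.9047°N, 91.4625°W: 85.8 km
Charlie 58.0335°N, 92.0647°W: 83.3 km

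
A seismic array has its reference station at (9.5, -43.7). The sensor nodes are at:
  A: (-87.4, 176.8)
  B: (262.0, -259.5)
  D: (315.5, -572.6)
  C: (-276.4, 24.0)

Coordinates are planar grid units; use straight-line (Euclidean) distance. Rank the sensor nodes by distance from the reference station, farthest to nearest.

D, B, C, A

Computing each straight-line distance from (9.5, -43.7):
D (315.5, -572.6): 611.0
B (262.0, -259.5): 332.2
C (-276.4, 24.0): 293.8
A (-87.4, 176.8): 240.9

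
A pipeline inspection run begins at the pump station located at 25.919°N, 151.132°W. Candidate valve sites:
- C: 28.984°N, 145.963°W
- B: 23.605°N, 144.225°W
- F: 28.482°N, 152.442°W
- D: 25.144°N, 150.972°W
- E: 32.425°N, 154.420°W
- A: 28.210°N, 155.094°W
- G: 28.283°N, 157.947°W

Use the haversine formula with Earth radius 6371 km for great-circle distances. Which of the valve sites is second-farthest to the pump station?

Distance to each, sorted:
E: 790.6 km
B: 743.2 km
G: 723.8 km
C: 613.3 km
A: 467.7 km
F: 313.1 km
D: 87.7 km
The second-farthest is B at 743.2 km.

B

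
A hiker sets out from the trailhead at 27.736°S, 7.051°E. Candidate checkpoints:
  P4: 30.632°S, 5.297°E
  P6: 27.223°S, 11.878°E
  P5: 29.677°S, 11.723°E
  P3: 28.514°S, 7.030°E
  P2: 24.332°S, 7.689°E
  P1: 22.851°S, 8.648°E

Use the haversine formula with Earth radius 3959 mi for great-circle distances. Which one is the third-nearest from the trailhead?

P2

Distance to each, sorted:
P3: 53.8 mi
P4: 226.3 mi
P2: 238.5 mi
P6: 298.0 mi
P5: 313.3 mi
P1: 352.0 mi
The third-nearest is P2 at 238.5 mi.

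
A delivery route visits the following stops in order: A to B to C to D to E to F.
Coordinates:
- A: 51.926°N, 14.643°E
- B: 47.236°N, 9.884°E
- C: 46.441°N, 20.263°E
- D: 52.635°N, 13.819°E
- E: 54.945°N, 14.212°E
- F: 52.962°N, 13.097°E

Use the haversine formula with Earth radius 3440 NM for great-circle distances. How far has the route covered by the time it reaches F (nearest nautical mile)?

1479 NM

Leg distances:
A→B: 336.9 NM  (cumulative 336.9 NM)
B→C: 428.6 NM  (cumulative 765.5 NM)
C→D: 448.3 NM  (cumulative 1213.8 NM)
D→E: 139.4 NM  (cumulative 1353.2 NM)
E→F: 125.4 NM  (cumulative 1478.6 NM)
Cumulative distance at F ≈ 1479 NM.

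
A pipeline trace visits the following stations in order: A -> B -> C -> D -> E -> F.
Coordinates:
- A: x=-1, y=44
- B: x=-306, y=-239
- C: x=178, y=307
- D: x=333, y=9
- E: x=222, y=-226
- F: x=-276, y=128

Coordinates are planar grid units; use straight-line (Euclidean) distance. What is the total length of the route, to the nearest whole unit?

Leg distances:
A→B: 416.1  (cumulative 416.1)
B→C: 729.6  (cumulative 1145.7)
C→D: 335.9  (cumulative 1481.6)
D→E: 259.9  (cumulative 1741.5)
E→F: 611.0  (cumulative 2352.5)
Total route length ≈ 2353.

2353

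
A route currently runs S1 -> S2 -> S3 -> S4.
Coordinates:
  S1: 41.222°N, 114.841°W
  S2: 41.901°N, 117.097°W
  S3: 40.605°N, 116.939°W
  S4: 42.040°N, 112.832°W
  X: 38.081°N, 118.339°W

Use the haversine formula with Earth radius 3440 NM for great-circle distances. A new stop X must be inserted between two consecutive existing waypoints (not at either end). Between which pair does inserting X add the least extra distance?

Added distance for inserting X between each consecutive pair:
S1–S2: 375.5 NM
S2–S3: 323.1 NM
S3–S4: 307.7 NM
Smallest added distance is 307.7 NM, inserting between S3 and S4.

between S3 and S4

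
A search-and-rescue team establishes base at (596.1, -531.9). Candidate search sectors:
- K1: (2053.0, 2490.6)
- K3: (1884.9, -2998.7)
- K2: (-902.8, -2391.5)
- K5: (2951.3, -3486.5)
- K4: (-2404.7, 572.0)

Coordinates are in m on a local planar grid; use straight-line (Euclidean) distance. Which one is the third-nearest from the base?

Distance to each, sorted:
K2: 2388.5 m
K3: 2783.2 m
K4: 3197.4 m
K1: 3355.3 m
K5: 3778.4 m
The third-nearest is K4 at 3197.4 m.

K4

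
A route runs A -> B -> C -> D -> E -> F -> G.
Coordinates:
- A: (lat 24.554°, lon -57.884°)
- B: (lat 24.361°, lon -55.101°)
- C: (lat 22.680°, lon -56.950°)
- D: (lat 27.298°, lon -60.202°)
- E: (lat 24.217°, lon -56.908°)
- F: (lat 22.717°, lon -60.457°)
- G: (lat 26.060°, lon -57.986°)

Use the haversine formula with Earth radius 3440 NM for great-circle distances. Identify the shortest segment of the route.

B–C

Leg distances:
A→B: 152.5 NM
B→C: 143.3 NM
C→D: 328.9 NM
D→E: 256.8 NM
E→F: 215.2 NM
F→G: 241.9 NM
The shortest leg is B–C at 143.3 NM.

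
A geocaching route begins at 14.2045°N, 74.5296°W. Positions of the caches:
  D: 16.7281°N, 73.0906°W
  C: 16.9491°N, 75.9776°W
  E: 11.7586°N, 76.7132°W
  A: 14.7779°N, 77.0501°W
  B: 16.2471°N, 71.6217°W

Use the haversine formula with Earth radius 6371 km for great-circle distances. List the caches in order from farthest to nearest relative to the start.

Distance from the start at 14.2045°N, 74.5296°W to each:
B 16.2471°N, 71.6217°W: 385.9 km
E 11.7586°N, 76.7132°W: 360.5 km
C 16.9491°N, 75.9776°W: 342.3 km
D 16.7281°N, 73.0906°W: 320.2 km
A 14.7779°N, 77.0501°W: 278.7 km

B, E, C, D, A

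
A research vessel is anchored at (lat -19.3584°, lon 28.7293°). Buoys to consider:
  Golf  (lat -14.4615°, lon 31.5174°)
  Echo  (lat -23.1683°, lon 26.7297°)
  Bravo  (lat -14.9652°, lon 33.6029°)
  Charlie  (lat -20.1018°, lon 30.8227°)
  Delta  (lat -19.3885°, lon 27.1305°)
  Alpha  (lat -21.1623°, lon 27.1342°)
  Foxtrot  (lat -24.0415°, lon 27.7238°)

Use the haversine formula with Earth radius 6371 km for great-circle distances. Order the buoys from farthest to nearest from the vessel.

Bravo, Golf, Foxtrot, Echo, Alpha, Charlie, Delta

Distance from the vessel at (lat -19.3584°, lon 28.7293°) to each:
Bravo (lat -14.9652°, lon 33.6029°): 711.7 km
Golf (lat -14.4615°, lon 31.5174°): 620.0 km
Foxtrot (lat -24.0415°, lon 27.7238°): 531.0 km
Echo (lat -23.1683°, lon 26.7297°): 471.6 km
Alpha (lat -21.1623°, lon 27.1342°): 260.6 km
Charlie (lat -20.1018°, lon 30.8227°): 234.2 km
Delta (lat -19.3885°, lon 27.1305°): 167.7 km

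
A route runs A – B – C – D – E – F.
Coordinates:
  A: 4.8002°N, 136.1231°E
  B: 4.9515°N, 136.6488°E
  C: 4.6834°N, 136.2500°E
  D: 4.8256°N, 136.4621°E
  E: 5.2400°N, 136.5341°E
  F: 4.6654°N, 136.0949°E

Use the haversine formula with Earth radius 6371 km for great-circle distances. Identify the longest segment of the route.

Leg distances:
A→B: 60.6 km
B→C: 53.3 km
C→D: 28.3 km
D→E: 46.8 km
E→F: 80.3 km
The longest leg is E–F at 80.3 km.

E–F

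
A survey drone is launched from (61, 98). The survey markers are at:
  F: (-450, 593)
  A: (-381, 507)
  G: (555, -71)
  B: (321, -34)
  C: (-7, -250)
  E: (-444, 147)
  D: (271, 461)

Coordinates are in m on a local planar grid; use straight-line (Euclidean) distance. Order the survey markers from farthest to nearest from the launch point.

F, A, G, E, D, C, B

Computing each straight-line distance from (61, 98):
F (-450, 593): 711.4 m
A (-381, 507): 602.2 m
G (555, -71): 522.1 m
E (-444, 147): 507.4 m
D (271, 461): 419.4 m
C (-7, -250): 354.6 m
B (321, -34): 291.6 m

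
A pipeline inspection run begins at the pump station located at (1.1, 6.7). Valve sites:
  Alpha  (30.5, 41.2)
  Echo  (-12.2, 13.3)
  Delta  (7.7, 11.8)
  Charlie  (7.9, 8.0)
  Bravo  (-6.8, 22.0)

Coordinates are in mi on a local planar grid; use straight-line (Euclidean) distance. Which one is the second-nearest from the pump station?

Distance to each, sorted:
Charlie: 6.9 mi
Delta: 8.3 mi
Echo: 14.8 mi
Bravo: 17.2 mi
Alpha: 45.3 mi
The second-nearest is Delta at 8.3 mi.

Delta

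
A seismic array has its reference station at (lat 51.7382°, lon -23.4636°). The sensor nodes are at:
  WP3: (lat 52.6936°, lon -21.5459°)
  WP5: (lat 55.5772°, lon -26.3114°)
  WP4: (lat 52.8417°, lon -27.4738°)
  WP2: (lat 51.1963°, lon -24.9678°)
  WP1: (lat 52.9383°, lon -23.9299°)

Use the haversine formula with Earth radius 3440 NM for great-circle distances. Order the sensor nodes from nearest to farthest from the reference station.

WP2, WP1, WP3, WP4, WP5

Computing each great-circle distance from (lat 51.7382°, lon -23.4636°):
WP2 (lat 51.1963°, lon -24.9678°): 65.0 NM
WP1 (lat 52.9383°, lon -23.9299°): 74.1 NM
WP3 (lat 52.6936°, lon -21.5459°): 90.9 NM
WP4 (lat 52.8417°, lon -27.4738°): 161.5 NM
WP5 (lat 55.5772°, lon -26.3114°): 251.7 NM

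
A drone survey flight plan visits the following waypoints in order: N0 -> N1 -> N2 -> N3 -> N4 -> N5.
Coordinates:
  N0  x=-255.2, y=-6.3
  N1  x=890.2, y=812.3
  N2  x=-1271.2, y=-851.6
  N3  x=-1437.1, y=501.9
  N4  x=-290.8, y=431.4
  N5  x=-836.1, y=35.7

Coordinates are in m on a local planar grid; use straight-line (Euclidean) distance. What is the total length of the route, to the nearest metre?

7321 m

Leg distances:
N0→N1: 1407.9 m  (cumulative 1407.9 m)
N1→N2: 2727.7 m  (cumulative 4135.5 m)
N2→N3: 1363.6 m  (cumulative 5499.2 m)
N3→N4: 1148.5 m  (cumulative 6647.6 m)
N4→N5: 673.7 m  (cumulative 7321.4 m)
Total route length ≈ 7321 m.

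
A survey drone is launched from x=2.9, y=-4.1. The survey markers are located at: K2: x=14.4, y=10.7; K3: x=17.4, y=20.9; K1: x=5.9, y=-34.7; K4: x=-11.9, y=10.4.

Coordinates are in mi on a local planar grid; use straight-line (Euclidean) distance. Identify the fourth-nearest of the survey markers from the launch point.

Distance to each, sorted:
K2: 18.7 mi
K4: 20.7 mi
K3: 28.9 mi
K1: 30.7 mi
The fourth-nearest is K1 at 30.7 mi.

K1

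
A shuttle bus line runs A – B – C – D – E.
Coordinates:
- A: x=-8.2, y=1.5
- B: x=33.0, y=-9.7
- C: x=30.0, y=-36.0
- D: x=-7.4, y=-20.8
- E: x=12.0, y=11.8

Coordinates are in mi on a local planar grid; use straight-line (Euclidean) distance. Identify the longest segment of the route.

Leg distances:
A→B: 42.7 mi
B→C: 26.5 mi
C→D: 40.4 mi
D→E: 37.9 mi
The longest leg is A–B at 42.7 mi.

A–B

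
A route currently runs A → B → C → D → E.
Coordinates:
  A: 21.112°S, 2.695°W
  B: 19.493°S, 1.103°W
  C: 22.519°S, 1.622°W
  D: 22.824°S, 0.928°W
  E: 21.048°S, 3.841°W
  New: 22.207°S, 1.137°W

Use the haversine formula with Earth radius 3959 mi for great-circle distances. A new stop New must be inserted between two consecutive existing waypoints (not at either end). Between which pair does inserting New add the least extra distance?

Added distance for inserting New between each consecutive pair:
A–B: 160.8 mi
B–C: 13.5 mi
C–D: 33.4 mi
D–E: 12.5 mi
Smallest added distance is 12.5 mi, inserting between D and E.

between D and E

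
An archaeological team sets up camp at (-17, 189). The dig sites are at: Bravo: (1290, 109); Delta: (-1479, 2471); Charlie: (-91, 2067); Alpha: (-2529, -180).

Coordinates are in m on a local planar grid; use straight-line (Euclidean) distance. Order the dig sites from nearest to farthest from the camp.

Distance from the camp at (-17, 189) to each:
Bravo (1290, 109): 1309.4 m
Charlie (-91, 2067): 1879.5 m
Alpha (-2529, -180): 2539.0 m
Delta (-1479, 2471): 2710.2 m

Bravo, Charlie, Alpha, Delta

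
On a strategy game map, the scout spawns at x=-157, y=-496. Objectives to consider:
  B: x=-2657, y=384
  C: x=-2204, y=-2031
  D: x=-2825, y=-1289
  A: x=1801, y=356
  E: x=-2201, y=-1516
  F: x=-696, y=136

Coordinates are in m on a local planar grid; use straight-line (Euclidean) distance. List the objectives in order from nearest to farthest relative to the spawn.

F, A, E, C, B, D

Distances from the spawn:
F x=-696, y=136: 830.6 m
A x=1801, y=356: 2135.3 m
E x=-2201, y=-1516: 2284.4 m
C x=-2204, y=-2031: 2558.6 m
B x=-2657, y=384: 2650.4 m
D x=-2825, y=-1289: 2783.4 m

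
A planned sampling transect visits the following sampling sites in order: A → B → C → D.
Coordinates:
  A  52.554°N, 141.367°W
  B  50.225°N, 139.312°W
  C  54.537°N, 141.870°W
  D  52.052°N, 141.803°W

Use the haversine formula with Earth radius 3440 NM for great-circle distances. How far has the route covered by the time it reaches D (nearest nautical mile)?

Leg distances:
A→B: 159.6 NM  (cumulative 159.6 NM)
B→C: 275.3 NM  (cumulative 434.9 NM)
C→D: 149.2 NM  (cumulative 584.1 NM)
Cumulative distance at D ≈ 584 NM.

584 NM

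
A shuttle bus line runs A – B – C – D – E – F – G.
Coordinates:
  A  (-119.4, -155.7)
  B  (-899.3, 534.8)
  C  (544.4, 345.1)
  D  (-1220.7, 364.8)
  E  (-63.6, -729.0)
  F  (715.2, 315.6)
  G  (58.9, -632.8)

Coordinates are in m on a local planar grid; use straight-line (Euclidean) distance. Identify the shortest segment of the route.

A–B

Leg distances:
A→B: 1041.6 m
B→C: 1456.1 m
C→D: 1765.2 m
D→E: 1592.3 m
E→F: 1303.0 m
F→G: 1153.3 m
The shortest leg is A–B at 1041.6 m.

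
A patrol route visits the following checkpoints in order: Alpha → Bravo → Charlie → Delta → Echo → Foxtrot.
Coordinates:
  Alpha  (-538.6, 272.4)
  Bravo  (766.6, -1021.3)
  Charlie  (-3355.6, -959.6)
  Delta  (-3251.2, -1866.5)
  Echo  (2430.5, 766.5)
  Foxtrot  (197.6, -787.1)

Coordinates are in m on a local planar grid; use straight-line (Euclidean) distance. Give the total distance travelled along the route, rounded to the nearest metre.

Leg distances:
Alpha→Bravo: 1837.7 m  (cumulative 1837.7 m)
Bravo→Charlie: 4122.7 m  (cumulative 5960.4 m)
Charlie→Delta: 912.9 m  (cumulative 6873.3 m)
Delta→Echo: 6262.1 m  (cumulative 13135.4 m)
Echo→Foxtrot: 2720.2 m  (cumulative 15855.6 m)
Total route length ≈ 15856 m.

15856 m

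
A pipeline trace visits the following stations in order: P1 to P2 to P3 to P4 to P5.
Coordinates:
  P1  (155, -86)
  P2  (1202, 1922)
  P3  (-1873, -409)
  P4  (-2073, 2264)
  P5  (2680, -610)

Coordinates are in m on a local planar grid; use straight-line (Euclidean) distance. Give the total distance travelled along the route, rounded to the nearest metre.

Leg distances:
P1→P2: 2264.6 m  (cumulative 2264.6 m)
P2→P3: 3858.7 m  (cumulative 6123.2 m)
P3→P4: 2680.5 m  (cumulative 8803.7 m)
P4→P5: 5554.4 m  (cumulative 14358.0 m)
Total route length ≈ 14358 m.

14358 m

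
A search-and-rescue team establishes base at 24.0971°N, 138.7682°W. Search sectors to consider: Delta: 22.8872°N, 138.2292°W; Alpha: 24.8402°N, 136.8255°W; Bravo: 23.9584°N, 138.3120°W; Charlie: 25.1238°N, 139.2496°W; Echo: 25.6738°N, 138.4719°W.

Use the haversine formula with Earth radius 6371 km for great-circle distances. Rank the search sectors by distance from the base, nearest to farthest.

Bravo, Charlie, Delta, Echo, Alpha

Distances from the base:
Bravo 23.9584°N, 138.3120°W: 48.8 km
Charlie 25.1238°N, 139.2496°W: 124.1 km
Delta 22.8872°N, 138.2292°W: 145.3 km
Echo 25.6738°N, 138.4719°W: 177.9 km
Alpha 24.8402°N, 136.8255°W: 213.3 km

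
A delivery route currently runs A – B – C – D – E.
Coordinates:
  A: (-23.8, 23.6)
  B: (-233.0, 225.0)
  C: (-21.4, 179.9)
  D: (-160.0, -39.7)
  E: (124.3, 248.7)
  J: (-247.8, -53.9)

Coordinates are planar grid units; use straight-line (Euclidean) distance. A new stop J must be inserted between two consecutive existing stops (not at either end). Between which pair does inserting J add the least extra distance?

Added distance for inserting J between each consecutive pair:
A–B: 225.9
B–C: 388.4
C–D: 154.7
D–E: 163.6
Smallest added distance is 154.7, inserting between C and D.

between C and D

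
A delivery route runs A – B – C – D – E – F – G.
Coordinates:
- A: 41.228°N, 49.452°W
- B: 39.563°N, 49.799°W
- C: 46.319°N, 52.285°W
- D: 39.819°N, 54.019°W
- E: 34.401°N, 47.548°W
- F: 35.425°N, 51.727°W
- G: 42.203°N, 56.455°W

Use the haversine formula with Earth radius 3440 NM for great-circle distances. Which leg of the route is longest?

F–G

Leg distances:
A→B: 101.2 NM
B→C: 420.0 NM
C→D: 397.6 NM
D→E: 449.0 NM
E→F: 214.7 NM
F→G: 463.0 NM
The longest leg is F–G at 463.0 NM.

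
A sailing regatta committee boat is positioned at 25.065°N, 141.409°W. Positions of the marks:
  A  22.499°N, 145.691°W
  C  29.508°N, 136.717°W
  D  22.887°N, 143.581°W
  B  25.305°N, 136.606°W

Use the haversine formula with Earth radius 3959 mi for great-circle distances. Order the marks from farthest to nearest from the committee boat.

C, A, B, D

Computing each great-circle distance from 25.065°N, 141.409°W:
C 29.508°N, 136.717°W: 420.9 mi
A 22.499°N, 145.691°W: 323.6 mi
B 25.305°N, 136.606°W: 300.8 mi
D 22.887°N, 143.581°W: 203.6 mi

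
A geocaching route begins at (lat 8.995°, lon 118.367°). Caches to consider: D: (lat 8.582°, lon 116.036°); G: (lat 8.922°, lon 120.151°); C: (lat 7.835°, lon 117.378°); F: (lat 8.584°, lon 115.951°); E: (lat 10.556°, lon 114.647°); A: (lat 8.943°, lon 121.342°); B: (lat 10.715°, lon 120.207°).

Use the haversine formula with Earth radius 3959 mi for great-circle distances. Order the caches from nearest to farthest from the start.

C, G, D, F, B, A, E

Computing each great-circle distance from (lat 8.995°, lon 118.367°):
C (lat 7.835°, lon 117.378°): 104.9 mi
G (lat 8.922°, lon 120.151°): 121.9 mi
D (lat 8.582°, lon 116.036°): 161.7 mi
F (lat 8.584°, lon 115.951°): 167.4 mi
B (lat 10.715°, lon 120.207°): 172.7 mi
A (lat 8.943°, lon 121.342°): 203.1 mi
E (lat 10.556°, lon 114.647°): 275.3 mi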